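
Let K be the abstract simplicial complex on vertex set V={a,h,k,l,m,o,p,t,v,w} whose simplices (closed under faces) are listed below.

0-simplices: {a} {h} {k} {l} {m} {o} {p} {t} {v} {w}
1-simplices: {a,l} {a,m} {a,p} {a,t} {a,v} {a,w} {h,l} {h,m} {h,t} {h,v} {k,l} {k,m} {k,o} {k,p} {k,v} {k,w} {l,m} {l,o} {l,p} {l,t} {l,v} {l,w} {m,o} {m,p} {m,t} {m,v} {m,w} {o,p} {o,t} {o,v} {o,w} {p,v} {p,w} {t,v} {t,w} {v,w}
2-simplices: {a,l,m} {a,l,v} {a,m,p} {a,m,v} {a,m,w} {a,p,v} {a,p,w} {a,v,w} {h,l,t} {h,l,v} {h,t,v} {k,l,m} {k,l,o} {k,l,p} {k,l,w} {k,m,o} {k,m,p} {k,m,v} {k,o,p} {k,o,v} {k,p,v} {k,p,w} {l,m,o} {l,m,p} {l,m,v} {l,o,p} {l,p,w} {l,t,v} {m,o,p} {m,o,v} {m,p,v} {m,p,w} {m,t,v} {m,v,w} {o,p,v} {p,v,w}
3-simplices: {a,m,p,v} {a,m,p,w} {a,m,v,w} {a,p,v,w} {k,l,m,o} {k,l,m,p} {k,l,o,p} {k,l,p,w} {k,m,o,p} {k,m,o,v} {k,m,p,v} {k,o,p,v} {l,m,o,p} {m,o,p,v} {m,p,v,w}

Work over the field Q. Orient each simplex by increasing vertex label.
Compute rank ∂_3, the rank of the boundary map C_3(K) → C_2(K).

n_0=10 n_1=36 n_2=36 n_3=15  [Q]
∂1: piv[al,am,ap,at,av,aw,hl,kl,ko] rk=9  ker:hm,ht,hv,km,kp,kv,kw,lm,lo,lp,lt,lv,lw,mo,mp,mt,mv,mw,op,ot,ov,ow,pv,pw,tv,tw,vw
∂2: piv[alm,alv,amp,amv,amw,apv,apw,avw,hlt,hlv,htv,klm,klo,klp,klw,kmo,kmp,kmv,kop,kov,kpw,mtv] rk=22  ker:kpv,lmo,lmp,lmv,lop,lpw,ltv,mop,mov,mpv,mpw,mvw,opv,pvw
∂3: piv[ampv,ampw,amvw,apvw,klmo,klmp,klop,klpw,kmop,kmov,kmpv,kopv] rk=12  ker:lmop,mopv,mpvw
rk∂_3=12

rank∂_3=12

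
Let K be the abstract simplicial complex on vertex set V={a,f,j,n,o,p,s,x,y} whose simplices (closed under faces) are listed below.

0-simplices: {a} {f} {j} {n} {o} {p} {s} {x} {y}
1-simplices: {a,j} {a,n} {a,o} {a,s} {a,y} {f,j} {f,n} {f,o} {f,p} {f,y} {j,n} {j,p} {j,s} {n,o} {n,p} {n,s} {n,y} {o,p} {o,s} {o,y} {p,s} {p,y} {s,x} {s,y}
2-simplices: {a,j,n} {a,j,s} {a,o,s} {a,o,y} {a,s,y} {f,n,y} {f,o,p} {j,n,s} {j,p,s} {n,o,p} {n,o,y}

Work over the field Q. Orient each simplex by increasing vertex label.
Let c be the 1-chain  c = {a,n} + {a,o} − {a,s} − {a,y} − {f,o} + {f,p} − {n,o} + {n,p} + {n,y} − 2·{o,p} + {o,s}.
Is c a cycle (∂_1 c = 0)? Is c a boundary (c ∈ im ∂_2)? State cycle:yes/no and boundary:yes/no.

cycle:yes boundary:no

n_0=9 n_1=24 n_2=11  [Q]
∂1: piv[aj,an,ao,as,ay,fj,fp,sx] rk=8  ker:fn,fo,fy,jn,jp,js,no,np,ns,ny,op,os,oy,ps,py,sy
∂2: piv[ajn,ajs,aos,aoy,asy,fny,fop,jns,jps,nop,noy] rk=11
∂1c = 0
c vs im∂2: residual ≠ 0 ⇒ not boundary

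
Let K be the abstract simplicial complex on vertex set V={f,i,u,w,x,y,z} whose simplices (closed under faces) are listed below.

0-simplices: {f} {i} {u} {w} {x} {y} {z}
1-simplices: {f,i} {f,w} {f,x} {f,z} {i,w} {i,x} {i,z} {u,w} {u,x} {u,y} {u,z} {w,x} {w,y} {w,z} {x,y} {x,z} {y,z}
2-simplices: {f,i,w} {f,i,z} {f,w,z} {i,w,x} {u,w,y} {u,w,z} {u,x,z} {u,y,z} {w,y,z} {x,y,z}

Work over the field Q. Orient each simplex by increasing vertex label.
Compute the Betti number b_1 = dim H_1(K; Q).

b_1=2

n_0=7 n_1=17 n_2=10  [Q]
∂1: piv[fi,fw,fx,fz,uw,uy] rk=6  ker:iw,ix,iz,ux,uz,wx,wy,wz,xy,xz,yz
∂2: piv[fiw,fiz,fwz,iwx,uwy,uwz,uxz,uyz,xyz] rk=9  ker:wyz
b_1=(17−6)−9=2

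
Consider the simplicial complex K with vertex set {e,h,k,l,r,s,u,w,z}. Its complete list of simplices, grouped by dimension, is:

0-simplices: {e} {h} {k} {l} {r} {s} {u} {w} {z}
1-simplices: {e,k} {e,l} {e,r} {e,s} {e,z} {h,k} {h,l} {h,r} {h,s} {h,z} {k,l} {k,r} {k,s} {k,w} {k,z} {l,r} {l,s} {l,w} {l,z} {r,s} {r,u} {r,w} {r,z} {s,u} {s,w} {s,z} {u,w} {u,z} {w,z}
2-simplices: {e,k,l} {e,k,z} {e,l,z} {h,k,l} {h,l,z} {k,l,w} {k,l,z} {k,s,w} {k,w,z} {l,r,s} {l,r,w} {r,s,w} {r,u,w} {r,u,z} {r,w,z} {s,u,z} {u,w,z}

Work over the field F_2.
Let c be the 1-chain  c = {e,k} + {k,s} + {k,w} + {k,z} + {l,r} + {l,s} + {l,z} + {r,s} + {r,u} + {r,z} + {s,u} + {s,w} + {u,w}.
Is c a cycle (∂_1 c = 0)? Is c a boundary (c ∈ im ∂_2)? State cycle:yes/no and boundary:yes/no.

cycle:no boundary:no

n_0=9 n_1=29 n_2=17  [Z2]
∂1: piv[ek,el,er,es,ez,hk,kw,ru] rk=8  ker:hl,hr,hs,hz,kl,kr,ks,kz,lr,ls,lw,lz,rs,rw,rz,su,sw,sz,uw,uz,wz
∂2: piv[ekl,ekz,elz,hkl,hlz,klw,ksw,kwz,lrs,lrw,rsw,ruw,ruz,rwz,suz] rk=15  ker:klz,uwz
∂1c = {e} + {l} + {s} + {u} + {w} + {z}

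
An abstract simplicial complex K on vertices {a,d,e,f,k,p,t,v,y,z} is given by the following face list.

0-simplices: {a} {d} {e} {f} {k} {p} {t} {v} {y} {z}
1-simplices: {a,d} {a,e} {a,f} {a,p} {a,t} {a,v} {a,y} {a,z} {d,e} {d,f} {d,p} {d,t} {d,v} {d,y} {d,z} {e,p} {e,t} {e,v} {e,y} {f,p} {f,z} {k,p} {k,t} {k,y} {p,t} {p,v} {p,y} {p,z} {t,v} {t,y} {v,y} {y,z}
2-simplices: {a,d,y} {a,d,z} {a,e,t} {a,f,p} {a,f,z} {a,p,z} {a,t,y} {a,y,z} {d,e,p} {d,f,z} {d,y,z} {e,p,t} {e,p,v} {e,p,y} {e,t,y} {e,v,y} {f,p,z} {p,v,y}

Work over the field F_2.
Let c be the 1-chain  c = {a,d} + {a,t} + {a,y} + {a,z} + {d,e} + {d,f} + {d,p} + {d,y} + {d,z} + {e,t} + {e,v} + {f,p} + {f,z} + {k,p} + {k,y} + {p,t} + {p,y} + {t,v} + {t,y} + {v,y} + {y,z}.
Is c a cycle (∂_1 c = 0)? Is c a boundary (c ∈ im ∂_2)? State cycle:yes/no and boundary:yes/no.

cycle:no boundary:no

n_0=10 n_1=32 n_2=18  [Z2]
∂1: piv[ad,ae,af,ap,at,av,ay,az,kp] rk=9  ker:de,df,dp,dt,dv,dy,dz,ep,et,ev,ey,fp,fz,kt,ky,pt,pv,py,pz,tv,ty,vy,yz
∂2: piv[ady,adz,aet,afp,afz,apz,aty,ayz,dep,dfz,ept,epv,epy,ety,evy] rk=15  ker:dyz,fpz,pvy
∂1c = {e} + {f} + {p} + {t} + {v} + {y}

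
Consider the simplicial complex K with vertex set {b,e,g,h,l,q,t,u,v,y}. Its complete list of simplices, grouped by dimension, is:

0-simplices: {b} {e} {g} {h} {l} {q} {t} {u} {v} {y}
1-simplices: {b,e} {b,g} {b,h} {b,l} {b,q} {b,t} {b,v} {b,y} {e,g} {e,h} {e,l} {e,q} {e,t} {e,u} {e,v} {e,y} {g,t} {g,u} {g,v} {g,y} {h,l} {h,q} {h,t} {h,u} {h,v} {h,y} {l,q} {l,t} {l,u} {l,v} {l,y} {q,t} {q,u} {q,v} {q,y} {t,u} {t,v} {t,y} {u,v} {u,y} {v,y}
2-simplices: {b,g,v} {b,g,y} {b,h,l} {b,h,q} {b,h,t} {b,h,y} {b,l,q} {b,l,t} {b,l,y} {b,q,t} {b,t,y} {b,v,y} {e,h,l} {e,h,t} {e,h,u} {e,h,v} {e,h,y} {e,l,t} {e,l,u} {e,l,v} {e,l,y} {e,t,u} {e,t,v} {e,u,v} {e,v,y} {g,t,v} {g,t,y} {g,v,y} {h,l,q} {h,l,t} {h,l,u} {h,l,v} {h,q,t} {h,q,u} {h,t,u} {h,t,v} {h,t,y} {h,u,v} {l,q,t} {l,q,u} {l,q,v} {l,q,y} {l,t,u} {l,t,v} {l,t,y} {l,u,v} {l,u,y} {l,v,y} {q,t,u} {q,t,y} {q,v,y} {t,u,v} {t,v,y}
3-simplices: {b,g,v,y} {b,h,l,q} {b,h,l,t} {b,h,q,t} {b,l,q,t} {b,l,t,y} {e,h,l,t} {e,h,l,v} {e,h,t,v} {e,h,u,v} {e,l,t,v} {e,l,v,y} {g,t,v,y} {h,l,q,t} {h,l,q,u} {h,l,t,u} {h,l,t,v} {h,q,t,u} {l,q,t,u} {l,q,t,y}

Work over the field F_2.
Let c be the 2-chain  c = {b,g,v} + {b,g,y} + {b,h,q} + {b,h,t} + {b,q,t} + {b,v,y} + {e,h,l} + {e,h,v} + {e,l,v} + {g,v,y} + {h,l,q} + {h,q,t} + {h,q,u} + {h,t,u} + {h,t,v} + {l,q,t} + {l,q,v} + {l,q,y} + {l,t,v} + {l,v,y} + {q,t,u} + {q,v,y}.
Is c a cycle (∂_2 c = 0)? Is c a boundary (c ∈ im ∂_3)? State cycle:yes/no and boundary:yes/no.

cycle:yes boundary:no

n_0=10 n_1=41 n_2=53 n_3=20  [Z2]
∂1: piv[be,bg,bh,bl,bq,bt,bv,by,eu] rk=9  ker:eg,eh,el,eq,et,ev,ey,gt,gu,gv,gy,hl,hq,ht,hu,hv,hy,lq,lt,lu,lv,ly,qt,qu,qv,qy,tu,tv,ty,uv,uy,vy
∂2: piv[bgv,bgy,bhl,bhq,bht,bhy,blq,blt,bly,bqt,bty,bvy,ehl,eht,ehu,ehv,ehy,elu,elv,etu,etv,euv,evy,gtv,hqu,lqv,lqy,luy] rk=28  ker:elt,ely,gty,gvy,hlq,hlt,hlu,hlv,hqt,htu,htv,hty,huv,lqt,lqu,ltu,ltv,lty,luv,lvy,qtu,qty,qvy,tuv,tvy
∂3: piv[bgvy,bhlq,bhlt,bhqt,blqt,blty,ehlt,ehlv,ehtv,ehuv,eltv,elvy,gtvy,hlqu,hltu,hqtu,lqty] rk=17  ker:hlqt,hltv,lqtu
∂2c = 0
c vs im∂3: residual ≠ 0 ⇒ not boundary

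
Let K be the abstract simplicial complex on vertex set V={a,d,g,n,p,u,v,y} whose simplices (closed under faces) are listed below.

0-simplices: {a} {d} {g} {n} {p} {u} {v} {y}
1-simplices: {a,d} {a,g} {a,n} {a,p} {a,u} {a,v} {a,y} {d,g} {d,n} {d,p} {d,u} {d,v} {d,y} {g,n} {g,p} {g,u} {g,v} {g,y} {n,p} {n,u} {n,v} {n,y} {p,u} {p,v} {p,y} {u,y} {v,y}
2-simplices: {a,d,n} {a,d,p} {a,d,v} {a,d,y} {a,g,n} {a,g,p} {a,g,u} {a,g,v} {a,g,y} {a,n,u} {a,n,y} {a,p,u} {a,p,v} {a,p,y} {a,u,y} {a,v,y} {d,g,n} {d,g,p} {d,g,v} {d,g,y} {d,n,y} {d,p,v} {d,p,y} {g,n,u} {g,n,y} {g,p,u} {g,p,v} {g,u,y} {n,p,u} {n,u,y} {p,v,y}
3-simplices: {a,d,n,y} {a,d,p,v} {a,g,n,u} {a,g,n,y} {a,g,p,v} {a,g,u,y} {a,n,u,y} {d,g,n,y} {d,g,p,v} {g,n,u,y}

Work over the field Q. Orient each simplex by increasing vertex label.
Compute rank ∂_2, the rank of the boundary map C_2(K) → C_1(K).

rank∂_2=18

n_0=8 n_1=27 n_2=31 n_3=10  [Q]
∂1: piv[ad,ag,an,ap,au,av,ay] rk=7  ker:dg,dn,dp,du,dv,dy,gn,gp,gu,gv,gy,np,nu,nv,ny,pu,pv,py,uy,vy
∂2: piv[adn,adp,adv,ady,agn,agp,agu,agv,agy,anu,any,apu,apv,apy,auy,avy,dgn,npu] rk=18  ker:dgp,dgv,dgy,dny,dpv,dpy,gnu,gny,gpu,gpv,guy,nuy,pvy
∂3: piv[adny,adpv,agnu,agny,agpv,aguy,anuy,dgny,dgpv] rk=9  ker:gnuy
rk∂_2=18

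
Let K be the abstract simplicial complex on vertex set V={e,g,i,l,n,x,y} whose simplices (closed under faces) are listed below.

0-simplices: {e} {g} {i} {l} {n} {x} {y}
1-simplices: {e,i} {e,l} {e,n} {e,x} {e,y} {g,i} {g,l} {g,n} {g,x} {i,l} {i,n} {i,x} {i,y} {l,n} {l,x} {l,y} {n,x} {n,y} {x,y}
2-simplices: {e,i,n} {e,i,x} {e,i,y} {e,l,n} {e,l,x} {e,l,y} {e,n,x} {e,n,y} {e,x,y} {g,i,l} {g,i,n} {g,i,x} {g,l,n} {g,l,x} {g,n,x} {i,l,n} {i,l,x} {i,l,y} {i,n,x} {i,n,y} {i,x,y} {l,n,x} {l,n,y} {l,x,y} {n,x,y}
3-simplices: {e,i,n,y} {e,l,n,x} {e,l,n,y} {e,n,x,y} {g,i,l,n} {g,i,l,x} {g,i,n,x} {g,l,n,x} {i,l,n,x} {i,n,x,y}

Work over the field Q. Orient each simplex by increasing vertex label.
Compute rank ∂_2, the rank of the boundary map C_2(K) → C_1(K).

n_0=7 n_1=19 n_2=25 n_3=10  [Q]
∂1: piv[ei,el,en,ex,ey,gi] rk=6  ker:gl,gn,gx,il,in,ix,iy,ln,lx,ly,nx,ny,xy
∂2: piv[ein,eix,eiy,eln,elx,ely,enx,eny,exy,gil,gin,gix,gln] rk=13  ker:glx,gnx,iln,ilx,ily,inx,iny,ixy,lnx,lny,lxy,nxy
∂3: piv[einy,elnx,elny,enxy,giln,gilx,ginx,glnx,inxy] rk=9  ker:ilnx
rk∂_2=13

rank∂_2=13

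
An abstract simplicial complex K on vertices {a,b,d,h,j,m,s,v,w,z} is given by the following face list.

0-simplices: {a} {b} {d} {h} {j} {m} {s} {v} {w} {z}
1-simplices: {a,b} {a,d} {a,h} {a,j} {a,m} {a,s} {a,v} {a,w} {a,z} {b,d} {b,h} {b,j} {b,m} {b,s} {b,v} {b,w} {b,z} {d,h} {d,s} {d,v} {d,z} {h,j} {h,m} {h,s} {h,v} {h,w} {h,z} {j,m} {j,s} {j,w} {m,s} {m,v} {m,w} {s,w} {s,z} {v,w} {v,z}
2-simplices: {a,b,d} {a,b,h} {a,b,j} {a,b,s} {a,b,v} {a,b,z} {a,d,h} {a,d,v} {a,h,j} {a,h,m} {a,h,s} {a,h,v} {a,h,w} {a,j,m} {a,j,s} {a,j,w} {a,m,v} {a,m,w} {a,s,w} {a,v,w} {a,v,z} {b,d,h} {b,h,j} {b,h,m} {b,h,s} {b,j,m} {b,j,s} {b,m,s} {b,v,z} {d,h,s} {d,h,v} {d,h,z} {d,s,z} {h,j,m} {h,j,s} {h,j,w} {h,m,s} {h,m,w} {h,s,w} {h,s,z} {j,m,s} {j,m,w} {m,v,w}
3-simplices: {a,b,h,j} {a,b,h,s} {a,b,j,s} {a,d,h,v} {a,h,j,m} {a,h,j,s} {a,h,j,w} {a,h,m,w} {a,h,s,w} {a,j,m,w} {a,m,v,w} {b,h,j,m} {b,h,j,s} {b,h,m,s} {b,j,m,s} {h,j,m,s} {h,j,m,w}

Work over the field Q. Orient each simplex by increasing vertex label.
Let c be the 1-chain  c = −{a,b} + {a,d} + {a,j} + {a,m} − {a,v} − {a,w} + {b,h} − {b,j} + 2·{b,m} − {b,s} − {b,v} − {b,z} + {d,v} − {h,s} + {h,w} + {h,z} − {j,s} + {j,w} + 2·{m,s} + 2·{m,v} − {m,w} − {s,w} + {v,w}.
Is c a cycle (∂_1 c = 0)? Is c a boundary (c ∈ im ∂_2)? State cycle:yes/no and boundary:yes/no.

n_0=10 n_1=37 n_2=43 n_3=17  [Q]
∂1: piv[ab,ad,ah,aj,am,as,av,aw,az] rk=9  ker:bd,bh,bj,bm,bs,bv,bw,bz,dh,ds,dv,dz,hj,hm,hs,hv,hw,hz,jm,js,jw,ms,mv,mw,sw,sz,vw,vz
∂2: piv[abd,abh,abj,abs,abv,abz,adh,adv,ahj,ahm,ahs,ahv,ahw,ajm,ajs,ajw,amv,amw,asw,avw,avz,bhm,bms,dhs,dhz,dsz] rk=26  ker:bdh,bhj,bhs,bjm,bjs,bvz,dhv,hjm,hjs,hjw,hms,hmw,hsw,hsz,jms,jmw,mvw
∂3: piv[abhj,abhs,abjs,adhv,ahjm,ahjs,ahjw,ahmw,ahsw,ajmw,amvw,bhjm,bhms,bjms] rk=14  ker:bhjs,hjms,hjmw
∂1c = 0
c vs im∂2: residual ≠ 0 ⇒ not boundary

cycle:yes boundary:no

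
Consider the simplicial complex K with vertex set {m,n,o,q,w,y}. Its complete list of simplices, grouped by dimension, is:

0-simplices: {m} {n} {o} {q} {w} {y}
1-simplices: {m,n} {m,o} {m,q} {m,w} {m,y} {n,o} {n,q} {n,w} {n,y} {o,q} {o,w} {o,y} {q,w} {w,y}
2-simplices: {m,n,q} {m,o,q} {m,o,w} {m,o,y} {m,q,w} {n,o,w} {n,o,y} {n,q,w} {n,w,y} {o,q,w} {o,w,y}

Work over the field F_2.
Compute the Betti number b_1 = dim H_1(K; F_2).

n_0=6 n_1=14 n_2=11  [Z2]
∂1: piv[mn,mo,mq,mw,my] rk=5  ker:no,nq,nw,ny,oq,ow,oy,qw,wy
∂2: piv[mnq,moq,mow,moy,mqw,now,noy,nqw,nwy] rk=9  ker:oqw,owy
b_1=(14−5)−9=0

b_1=0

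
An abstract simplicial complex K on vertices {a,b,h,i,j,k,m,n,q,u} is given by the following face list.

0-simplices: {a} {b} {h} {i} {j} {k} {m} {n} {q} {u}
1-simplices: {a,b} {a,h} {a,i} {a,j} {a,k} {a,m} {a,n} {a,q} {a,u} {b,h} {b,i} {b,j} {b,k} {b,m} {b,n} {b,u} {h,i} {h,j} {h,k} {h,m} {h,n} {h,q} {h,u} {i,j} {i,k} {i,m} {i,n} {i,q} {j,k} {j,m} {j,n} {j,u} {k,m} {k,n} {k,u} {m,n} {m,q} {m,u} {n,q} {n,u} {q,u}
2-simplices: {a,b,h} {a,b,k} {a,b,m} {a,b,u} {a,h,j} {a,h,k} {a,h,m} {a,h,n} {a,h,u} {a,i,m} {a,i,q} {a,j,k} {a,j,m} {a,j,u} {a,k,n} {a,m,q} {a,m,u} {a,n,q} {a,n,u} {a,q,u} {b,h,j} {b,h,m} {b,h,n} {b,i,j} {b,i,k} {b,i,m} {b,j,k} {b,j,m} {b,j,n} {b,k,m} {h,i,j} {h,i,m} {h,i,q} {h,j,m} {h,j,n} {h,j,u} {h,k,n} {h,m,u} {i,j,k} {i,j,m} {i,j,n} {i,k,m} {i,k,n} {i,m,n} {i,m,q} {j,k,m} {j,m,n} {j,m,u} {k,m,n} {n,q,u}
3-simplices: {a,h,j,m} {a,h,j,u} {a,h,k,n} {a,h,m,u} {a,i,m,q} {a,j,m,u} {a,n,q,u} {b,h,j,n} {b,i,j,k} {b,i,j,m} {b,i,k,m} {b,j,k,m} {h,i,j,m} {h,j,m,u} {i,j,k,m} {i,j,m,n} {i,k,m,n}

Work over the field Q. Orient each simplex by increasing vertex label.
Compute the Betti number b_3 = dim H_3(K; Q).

b_3=2

n_0=10 n_1=41 n_2=50 n_3=17  [Q]
∂1: piv[ab,ah,ai,aj,ak,am,an,aq,au] rk=9  ker:bh,bi,bj,bk,bm,bn,bu,hi,hj,hk,hm,hn,hq,hu,ij,ik,im,in,iq,jk,jm,jn,ju,km,kn,ku,mn,mq,mu,nq,nu,qu
∂2: piv[abh,abk,abm,abu,ahj,ahk,ahm,ahn,ahu,aim,aiq,ajk,ajm,aju,akn,amq,amu,anq,anu,aqu,bhj,bhn,bij,bik,bim,bjn,bkm,hij,hiq,ijn,imn] rk=31  ker:bhm,bjk,bjm,him,hjm,hjn,hju,hkn,hmu,ijk,ijm,ikm,ikn,imq,jkm,jmn,jmu,kmn,nqu
∂3: piv[ahjm,ahju,ahkn,ahmu,aimq,ajmu,anqu,bhjn,bijk,bijm,bikm,bjkm,hijm,ijmn,ikmn] rk=15  ker:hjmu,ijkm
b_3=(17−15)−0=2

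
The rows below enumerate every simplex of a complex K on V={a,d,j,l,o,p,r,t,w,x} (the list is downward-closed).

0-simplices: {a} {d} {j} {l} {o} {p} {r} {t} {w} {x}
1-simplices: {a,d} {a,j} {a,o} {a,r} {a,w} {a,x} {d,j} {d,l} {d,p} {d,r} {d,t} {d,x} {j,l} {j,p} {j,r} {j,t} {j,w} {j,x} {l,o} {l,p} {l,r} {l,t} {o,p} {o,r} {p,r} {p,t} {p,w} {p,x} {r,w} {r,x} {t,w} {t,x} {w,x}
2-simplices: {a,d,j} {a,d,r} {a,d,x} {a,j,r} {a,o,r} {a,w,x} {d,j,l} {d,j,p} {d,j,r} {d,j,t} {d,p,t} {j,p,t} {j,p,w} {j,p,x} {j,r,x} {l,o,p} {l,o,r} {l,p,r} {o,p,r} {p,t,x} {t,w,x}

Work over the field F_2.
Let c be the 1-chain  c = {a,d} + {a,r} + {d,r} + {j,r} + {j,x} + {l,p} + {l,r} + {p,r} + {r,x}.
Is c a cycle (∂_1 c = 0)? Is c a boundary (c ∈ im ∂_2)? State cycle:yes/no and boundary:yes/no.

n_0=10 n_1=33 n_2=21  [Z2]
∂1: piv[ad,aj,ao,ar,aw,ax,dl,dp,dt] rk=9  ker:dj,dr,dx,jl,jp,jr,jt,jw,jx,lo,lp,lr,lt,op,or,pr,pt,pw,px,rw,rx,tw,tx,wx
∂2: piv[adj,adr,adx,ajr,aor,awx,djl,djp,djt,dpt,jpw,jpx,jrx,lop,lor,lpr,ptx,twx] rk=18  ker:djr,jpt,opr
∂1c = 0
c vs im∂2: reduces to 0 ⇒ boundary

cycle:yes boundary:yes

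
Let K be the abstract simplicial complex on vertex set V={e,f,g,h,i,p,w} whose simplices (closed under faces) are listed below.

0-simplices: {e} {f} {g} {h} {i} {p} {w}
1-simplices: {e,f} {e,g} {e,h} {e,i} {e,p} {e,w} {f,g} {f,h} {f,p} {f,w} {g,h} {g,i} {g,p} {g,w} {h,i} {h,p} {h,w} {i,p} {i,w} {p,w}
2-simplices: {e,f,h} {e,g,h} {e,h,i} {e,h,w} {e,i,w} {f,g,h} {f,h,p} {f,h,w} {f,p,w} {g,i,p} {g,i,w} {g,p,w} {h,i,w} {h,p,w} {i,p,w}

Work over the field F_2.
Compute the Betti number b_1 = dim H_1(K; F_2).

n_0=7 n_1=20 n_2=15  [Z2]
∂1: piv[ef,eg,eh,ei,ep,ew] rk=6  ker:fg,fh,fp,fw,gh,gi,gp,gw,hi,hp,hw,ip,iw,pw
∂2: piv[efh,egh,ehi,ehw,eiw,fgh,fhp,fhw,fpw,gip,giw,gpw] rk=12  ker:hiw,hpw,ipw
b_1=(20−6)−12=2

b_1=2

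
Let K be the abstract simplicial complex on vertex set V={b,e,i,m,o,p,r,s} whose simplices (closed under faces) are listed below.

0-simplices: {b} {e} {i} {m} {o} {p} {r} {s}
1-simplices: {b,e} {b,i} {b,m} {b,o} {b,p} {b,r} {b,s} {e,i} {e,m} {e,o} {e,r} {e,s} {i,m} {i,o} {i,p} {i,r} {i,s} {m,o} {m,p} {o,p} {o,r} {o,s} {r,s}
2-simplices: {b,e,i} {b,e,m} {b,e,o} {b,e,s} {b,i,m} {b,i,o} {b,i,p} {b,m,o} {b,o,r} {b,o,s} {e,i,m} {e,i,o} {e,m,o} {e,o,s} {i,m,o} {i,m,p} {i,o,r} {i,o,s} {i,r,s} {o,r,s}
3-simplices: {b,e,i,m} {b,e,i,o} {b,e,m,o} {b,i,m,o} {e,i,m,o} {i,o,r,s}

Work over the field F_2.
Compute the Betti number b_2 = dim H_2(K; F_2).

b_2=1

n_0=8 n_1=23 n_2=20 n_3=6  [Z2]
∂1: piv[be,bi,bm,bo,bp,br,bs] rk=7  ker:ei,em,eo,er,es,im,io,ip,ir,is,mo,mp,op,or,os,rs
∂2: piv[bei,bem,beo,bes,bim,bio,bip,bmo,bor,bos,imp,ior,ios,irs] rk=14  ker:eim,eio,emo,eos,imo,ors
∂3: piv[beim,beio,bemo,bimo,iors] rk=5  ker:eimo
b_2=(20−14)−5=1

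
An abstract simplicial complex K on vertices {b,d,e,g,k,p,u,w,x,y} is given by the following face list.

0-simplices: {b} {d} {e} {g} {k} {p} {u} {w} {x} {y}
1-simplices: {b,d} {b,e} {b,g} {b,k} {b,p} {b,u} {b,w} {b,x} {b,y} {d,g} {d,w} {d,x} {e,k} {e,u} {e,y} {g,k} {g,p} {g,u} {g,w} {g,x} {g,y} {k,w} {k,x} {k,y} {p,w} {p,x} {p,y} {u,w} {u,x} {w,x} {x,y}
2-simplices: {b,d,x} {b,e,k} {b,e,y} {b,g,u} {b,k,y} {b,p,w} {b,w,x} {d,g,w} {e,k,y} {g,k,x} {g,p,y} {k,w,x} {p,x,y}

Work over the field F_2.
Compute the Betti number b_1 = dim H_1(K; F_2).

n_0=10 n_1=31 n_2=13  [Z2]
∂1: piv[bd,be,bg,bk,bp,bu,bw,bx,by] rk=9  ker:dg,dw,dx,ek,eu,ey,gk,gp,gu,gw,gx,gy,kw,kx,ky,pw,px,py,uw,ux,wx,xy
∂2: piv[bdx,bek,bey,bgu,bky,bpw,bwx,dgw,gkx,gpy,kwx,pxy] rk=12  ker:eky
b_1=(31−9)−12=10

b_1=10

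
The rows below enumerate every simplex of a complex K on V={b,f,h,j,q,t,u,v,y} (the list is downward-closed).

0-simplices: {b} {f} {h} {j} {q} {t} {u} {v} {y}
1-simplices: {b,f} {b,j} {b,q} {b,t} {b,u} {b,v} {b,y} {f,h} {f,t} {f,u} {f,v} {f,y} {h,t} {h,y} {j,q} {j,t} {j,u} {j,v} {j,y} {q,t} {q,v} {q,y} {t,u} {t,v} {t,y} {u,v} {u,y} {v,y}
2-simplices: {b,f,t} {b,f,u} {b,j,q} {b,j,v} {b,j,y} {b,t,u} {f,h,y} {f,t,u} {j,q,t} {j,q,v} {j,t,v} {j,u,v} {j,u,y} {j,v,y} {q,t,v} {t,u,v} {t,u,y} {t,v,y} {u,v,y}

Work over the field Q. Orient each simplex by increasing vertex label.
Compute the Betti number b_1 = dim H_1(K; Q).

b_1=5

n_0=9 n_1=28 n_2=19  [Q]
∂1: piv[bf,bj,bq,bt,bu,bv,by,fh] rk=8  ker:ft,fu,fv,fy,ht,hy,jq,jt,ju,jv,jy,qt,qv,qy,tu,tv,ty,uv,uy,vy
∂2: piv[bft,bfu,bjq,bjv,bjy,btu,fhy,jqt,jqv,jtv,juv,juy,jvy,tuv,tuy] rk=15  ker:ftu,qtv,tvy,uvy
b_1=(28−8)−15=5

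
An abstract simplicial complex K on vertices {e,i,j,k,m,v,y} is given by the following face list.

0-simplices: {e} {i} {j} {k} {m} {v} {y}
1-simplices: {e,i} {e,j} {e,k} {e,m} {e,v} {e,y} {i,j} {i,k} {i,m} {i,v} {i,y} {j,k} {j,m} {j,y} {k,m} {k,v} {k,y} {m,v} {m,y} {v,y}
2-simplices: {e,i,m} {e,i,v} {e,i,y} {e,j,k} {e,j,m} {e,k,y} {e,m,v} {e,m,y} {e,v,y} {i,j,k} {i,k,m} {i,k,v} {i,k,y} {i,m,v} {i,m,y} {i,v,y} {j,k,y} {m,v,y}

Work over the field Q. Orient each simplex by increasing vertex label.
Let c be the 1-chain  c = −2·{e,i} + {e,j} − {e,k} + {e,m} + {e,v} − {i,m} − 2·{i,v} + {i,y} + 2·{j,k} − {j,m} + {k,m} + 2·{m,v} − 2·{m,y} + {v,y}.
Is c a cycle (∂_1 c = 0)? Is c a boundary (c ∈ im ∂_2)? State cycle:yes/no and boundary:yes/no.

n_0=7 n_1=20 n_2=18  [Q]
∂1: piv[ei,ej,ek,em,ev,ey] rk=6  ker:ij,ik,im,iv,iy,jk,jm,jy,km,kv,ky,mv,my,vy
∂2: piv[eim,eiv,eiy,ejk,ejm,eky,emv,emy,evy,ijk,ikm,ikv,iky,jky] rk=14  ker:imv,imy,ivy,mvy
∂1c = 0
c vs im∂2: reduces to 0 ⇒ boundary

cycle:yes boundary:yes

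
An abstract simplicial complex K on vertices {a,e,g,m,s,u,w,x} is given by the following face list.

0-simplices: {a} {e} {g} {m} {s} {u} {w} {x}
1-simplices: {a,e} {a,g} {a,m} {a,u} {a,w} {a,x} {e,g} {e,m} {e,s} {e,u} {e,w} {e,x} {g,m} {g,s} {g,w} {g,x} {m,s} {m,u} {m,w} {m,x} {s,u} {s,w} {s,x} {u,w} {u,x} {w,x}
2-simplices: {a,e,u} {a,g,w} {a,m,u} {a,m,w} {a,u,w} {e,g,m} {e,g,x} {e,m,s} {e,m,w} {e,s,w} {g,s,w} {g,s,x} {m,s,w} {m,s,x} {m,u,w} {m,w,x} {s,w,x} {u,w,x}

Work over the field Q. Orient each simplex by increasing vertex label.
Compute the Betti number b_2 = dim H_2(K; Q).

n_0=8 n_1=26 n_2=18  [Q]
∂1: piv[ae,ag,am,au,aw,ax,es] rk=7  ker:eg,em,eu,ew,ex,gm,gs,gw,gx,ms,mu,mw,mx,su,sw,sx,uw,ux,wx
∂2: piv[aeu,agw,amu,amw,auw,egm,egx,ems,emw,esw,gsw,gsx,msx,mwx,uwx] rk=15  ker:msw,muw,swx
b_2=(18−15)−0=3

b_2=3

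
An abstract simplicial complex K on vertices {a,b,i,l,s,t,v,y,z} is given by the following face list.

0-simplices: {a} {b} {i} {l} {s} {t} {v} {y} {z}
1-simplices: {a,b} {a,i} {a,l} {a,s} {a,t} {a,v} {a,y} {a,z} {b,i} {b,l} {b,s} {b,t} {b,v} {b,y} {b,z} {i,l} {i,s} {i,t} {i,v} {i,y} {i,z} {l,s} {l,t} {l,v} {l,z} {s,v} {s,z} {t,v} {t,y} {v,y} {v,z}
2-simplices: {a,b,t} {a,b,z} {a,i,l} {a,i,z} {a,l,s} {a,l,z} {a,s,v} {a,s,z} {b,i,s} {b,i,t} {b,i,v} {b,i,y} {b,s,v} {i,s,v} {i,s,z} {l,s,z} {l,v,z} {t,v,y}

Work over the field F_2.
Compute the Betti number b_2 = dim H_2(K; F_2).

n_0=9 n_1=31 n_2=18  [Z2]
∂1: piv[ab,ai,al,as,at,av,ay,az] rk=8  ker:bi,bl,bs,bt,bv,by,bz,il,is,it,iv,iy,iz,ls,lt,lv,lz,sv,sz,tv,ty,vy,vz
∂2: piv[abt,abz,ail,aiz,als,alz,asv,asz,bis,bit,biv,biy,bsv,isz,lvz,tvy] rk=16  ker:isv,lsz
b_2=(18−16)−0=2

b_2=2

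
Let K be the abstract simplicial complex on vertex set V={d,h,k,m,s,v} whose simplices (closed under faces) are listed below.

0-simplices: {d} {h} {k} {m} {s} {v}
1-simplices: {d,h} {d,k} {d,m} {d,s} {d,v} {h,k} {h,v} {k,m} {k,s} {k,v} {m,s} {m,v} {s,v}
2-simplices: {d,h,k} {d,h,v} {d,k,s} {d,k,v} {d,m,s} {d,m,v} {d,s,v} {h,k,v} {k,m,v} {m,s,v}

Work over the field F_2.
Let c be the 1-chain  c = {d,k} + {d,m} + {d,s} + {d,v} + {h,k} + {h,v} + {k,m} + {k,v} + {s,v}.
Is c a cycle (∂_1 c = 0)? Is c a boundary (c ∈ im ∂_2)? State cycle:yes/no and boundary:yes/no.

n_0=6 n_1=13 n_2=10  [Z2]
∂1: piv[dh,dk,dm,ds,dv] rk=5  ker:hk,hv,km,ks,kv,ms,mv,sv
∂2: piv[dhk,dhv,dks,dkv,dms,dmv,dsv,kmv] rk=8  ker:hkv,msv
∂1c = 0
c vs im∂2: reduces to 0 ⇒ boundary

cycle:yes boundary:yes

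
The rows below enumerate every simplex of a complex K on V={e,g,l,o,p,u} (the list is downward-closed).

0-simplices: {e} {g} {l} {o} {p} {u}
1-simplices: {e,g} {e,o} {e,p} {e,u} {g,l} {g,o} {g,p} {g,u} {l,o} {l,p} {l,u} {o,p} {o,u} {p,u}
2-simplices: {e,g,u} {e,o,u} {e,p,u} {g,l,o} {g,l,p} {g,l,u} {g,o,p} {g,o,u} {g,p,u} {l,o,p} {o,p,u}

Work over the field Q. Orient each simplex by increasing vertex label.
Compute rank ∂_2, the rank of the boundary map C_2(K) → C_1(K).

n_0=6 n_1=14 n_2=11  [Q]
∂1: piv[eg,eo,ep,eu,gl] rk=5  ker:go,gp,gu,lo,lp,lu,op,ou,pu
∂2: piv[egu,eou,epu,glo,glp,glu,gop,gou,gpu] rk=9  ker:lop,opu
rk∂_2=9

rank∂_2=9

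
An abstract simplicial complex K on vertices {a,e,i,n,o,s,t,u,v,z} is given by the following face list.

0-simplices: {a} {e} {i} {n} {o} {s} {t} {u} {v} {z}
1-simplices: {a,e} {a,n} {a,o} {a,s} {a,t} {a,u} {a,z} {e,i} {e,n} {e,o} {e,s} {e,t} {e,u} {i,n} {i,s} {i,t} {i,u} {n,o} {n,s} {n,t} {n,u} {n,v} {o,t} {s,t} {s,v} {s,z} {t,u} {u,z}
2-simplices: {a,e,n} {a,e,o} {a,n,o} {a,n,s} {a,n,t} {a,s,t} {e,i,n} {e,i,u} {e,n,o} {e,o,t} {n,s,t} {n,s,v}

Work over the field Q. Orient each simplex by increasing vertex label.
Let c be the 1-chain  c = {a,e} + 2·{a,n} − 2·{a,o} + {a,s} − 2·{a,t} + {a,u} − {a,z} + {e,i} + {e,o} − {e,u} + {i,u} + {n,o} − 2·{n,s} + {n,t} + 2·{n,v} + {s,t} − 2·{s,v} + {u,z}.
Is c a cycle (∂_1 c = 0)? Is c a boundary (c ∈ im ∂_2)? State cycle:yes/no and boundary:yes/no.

n_0=10 n_1=28 n_2=12  [Q]
∂1: piv[ae,an,ao,as,at,au,az,ei,nv] rk=9  ker:en,eo,es,et,eu,in,is,it,iu,no,ns,nt,nu,ot,st,sv,sz,tu,uz
∂2: piv[aen,aeo,ano,ans,ant,ast,ein,eiu,eot,nsv] rk=10  ker:eno,nst
∂1c = 0
c vs im∂2: residual ≠ 0 ⇒ not boundary

cycle:yes boundary:no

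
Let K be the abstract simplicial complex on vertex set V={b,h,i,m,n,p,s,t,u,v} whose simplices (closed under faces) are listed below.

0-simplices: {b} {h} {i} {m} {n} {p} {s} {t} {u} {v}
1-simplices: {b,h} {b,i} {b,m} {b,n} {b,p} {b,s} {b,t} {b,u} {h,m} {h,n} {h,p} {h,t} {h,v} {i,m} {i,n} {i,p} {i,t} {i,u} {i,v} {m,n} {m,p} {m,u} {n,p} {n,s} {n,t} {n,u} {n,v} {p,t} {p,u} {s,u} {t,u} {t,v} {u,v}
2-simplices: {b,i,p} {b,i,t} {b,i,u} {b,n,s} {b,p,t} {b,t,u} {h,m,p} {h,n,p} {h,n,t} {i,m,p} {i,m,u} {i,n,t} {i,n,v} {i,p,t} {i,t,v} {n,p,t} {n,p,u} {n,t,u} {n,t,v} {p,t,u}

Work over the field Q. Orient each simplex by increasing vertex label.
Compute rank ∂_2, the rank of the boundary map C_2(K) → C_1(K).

n_0=10 n_1=33 n_2=20  [Q]
∂1: piv[bh,bi,bm,bn,bp,bs,bt,bu,hv] rk=9  ker:hm,hn,hp,ht,im,in,ip,it,iu,iv,mn,mp,mu,np,ns,nt,nu,nv,pt,pu,su,tu,tv,uv
∂2: piv[bip,bit,biu,bns,bpt,btu,hmp,hnp,hnt,imp,imu,int,inv,itv,npt,npu,ntu] rk=17  ker:ipt,ntv,ptu
rk∂_2=17

rank∂_2=17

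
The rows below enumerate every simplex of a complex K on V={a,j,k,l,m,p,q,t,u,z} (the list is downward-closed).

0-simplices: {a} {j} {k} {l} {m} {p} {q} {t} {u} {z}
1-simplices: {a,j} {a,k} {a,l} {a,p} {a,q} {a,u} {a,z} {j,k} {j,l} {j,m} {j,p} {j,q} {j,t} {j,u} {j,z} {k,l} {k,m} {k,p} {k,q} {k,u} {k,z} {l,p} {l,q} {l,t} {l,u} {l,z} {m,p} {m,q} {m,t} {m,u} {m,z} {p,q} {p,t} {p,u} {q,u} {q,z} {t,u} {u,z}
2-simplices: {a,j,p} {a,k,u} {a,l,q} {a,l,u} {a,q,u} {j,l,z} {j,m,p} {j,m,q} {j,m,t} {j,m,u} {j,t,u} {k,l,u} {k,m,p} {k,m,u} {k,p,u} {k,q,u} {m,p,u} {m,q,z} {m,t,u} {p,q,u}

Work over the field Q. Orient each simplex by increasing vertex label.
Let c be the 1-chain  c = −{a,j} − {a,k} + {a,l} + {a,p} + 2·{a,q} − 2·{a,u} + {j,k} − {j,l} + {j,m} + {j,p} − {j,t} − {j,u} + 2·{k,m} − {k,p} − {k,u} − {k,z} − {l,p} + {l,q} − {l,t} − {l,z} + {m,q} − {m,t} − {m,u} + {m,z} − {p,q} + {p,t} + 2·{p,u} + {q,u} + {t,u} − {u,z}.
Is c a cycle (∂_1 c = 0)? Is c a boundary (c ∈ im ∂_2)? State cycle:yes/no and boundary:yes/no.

cycle:no boundary:no

n_0=10 n_1=38 n_2=20  [Q]
∂1: piv[aj,ak,al,ap,aq,au,az,jm,jt] rk=9  ker:jk,jl,jp,jq,ju,jz,kl,km,kp,kq,ku,kz,lp,lq,lt,lu,lz,mp,mq,mt,mu,mz,pq,pt,pu,qu,qz,tu,uz
∂2: piv[ajp,aku,alq,alu,aqu,jlz,jmp,jmq,jmt,jmu,jtu,klu,kmp,kmu,kpu,kqu,mqz,pqu] rk=18  ker:mpu,mtu
∂1c = −{j} + {k} + 2·{l} + 3·{m} − 2·{p} + 2·{q} − 3·{t} − 2·{z}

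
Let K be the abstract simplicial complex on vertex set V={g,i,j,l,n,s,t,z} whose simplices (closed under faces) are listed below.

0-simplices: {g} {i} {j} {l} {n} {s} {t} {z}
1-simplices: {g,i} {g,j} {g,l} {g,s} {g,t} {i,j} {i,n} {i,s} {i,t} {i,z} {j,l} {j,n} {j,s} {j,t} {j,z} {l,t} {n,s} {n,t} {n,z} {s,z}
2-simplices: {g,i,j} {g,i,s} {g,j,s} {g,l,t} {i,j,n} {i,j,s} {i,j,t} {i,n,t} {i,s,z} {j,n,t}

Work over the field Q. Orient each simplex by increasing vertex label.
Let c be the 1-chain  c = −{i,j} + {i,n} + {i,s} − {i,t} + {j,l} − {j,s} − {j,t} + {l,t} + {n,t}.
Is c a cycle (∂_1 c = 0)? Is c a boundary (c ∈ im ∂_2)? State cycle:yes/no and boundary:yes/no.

n_0=8 n_1=20 n_2=10  [Q]
∂1: piv[gi,gj,gl,gs,gt,in,iz] rk=7  ker:ij,is,it,jl,jn,js,jt,jz,lt,ns,nt,nz,sz
∂2: piv[gij,gis,gjs,glt,ijn,ijt,int,isz] rk=8  ker:ijs,jnt
∂1c = 0
c vs im∂2: residual ≠ 0 ⇒ not boundary

cycle:yes boundary:no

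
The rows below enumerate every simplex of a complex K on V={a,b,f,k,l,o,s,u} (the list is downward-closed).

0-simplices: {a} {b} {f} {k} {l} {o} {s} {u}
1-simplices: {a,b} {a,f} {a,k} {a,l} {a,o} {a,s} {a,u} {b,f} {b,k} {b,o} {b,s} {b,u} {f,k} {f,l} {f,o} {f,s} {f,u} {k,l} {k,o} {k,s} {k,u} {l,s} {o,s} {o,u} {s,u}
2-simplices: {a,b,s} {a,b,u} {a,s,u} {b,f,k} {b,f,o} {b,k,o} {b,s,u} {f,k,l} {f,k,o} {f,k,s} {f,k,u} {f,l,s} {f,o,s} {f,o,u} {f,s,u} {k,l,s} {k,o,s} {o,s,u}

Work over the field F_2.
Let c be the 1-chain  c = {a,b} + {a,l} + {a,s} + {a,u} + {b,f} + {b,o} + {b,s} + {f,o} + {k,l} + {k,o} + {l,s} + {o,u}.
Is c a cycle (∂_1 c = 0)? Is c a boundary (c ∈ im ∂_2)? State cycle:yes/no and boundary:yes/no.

n_0=8 n_1=25 n_2=18  [Z2]
∂1: piv[ab,af,ak,al,ao,as,au] rk=7  ker:bf,bk,bo,bs,bu,fk,fl,fo,fs,fu,kl,ko,ks,ku,ls,os,ou,su
∂2: piv[abs,abu,asu,bfk,bfo,bko,fkl,fks,fku,fls,fos,fou,fsu] rk=13  ker:bsu,fko,kls,kos,osu
∂1c = {l} + {s}

cycle:no boundary:no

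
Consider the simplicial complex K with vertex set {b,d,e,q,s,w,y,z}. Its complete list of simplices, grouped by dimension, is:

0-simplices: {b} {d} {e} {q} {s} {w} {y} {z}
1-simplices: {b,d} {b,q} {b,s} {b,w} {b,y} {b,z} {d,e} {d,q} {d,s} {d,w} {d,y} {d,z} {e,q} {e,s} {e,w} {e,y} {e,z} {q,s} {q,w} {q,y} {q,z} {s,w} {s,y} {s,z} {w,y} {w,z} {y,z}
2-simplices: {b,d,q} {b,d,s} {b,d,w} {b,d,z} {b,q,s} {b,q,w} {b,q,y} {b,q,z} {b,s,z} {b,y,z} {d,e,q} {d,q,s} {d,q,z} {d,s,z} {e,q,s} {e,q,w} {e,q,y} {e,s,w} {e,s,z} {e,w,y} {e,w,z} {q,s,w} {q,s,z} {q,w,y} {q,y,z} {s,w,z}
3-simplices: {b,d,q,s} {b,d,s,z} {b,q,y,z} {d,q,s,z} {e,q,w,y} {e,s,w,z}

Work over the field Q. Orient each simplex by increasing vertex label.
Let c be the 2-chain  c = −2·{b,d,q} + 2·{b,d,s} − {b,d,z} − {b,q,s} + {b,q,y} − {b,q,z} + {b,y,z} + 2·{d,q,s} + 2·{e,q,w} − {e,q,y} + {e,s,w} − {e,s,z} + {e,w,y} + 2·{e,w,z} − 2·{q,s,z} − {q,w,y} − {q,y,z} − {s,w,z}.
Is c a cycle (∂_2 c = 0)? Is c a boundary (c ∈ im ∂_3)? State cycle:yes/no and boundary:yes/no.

n_0=8 n_1=27 n_2=26 n_3=6  [Q]
∂1: piv[bd,bq,bs,bw,by,bz,de] rk=7  ker:dq,ds,dw,dy,dz,eq,es,ew,ey,ez,qs,qw,qy,qz,sw,sy,sz,wy,wz,yz
∂2: piv[bdq,bds,bdw,bdz,bqs,bqw,bqy,bqz,bsz,byz,deq,eqs,eqw,eqy,esw,esz,ewy,ewz] rk=18  ker:dqs,dqz,dsz,qsw,qsz,qwy,qyz,swz
∂3: piv[bdqs,bdsz,bqyz,dqsz,eqwy,eswz] rk=6
∂2c = −{b,d} + {b,q} − {b,s} + {b,z} − {d,z} + {e,q} − {e,z} − {q,s} + {q,w} + 2·{q,z} − 2·{s,z} + {w,z}

cycle:no boundary:no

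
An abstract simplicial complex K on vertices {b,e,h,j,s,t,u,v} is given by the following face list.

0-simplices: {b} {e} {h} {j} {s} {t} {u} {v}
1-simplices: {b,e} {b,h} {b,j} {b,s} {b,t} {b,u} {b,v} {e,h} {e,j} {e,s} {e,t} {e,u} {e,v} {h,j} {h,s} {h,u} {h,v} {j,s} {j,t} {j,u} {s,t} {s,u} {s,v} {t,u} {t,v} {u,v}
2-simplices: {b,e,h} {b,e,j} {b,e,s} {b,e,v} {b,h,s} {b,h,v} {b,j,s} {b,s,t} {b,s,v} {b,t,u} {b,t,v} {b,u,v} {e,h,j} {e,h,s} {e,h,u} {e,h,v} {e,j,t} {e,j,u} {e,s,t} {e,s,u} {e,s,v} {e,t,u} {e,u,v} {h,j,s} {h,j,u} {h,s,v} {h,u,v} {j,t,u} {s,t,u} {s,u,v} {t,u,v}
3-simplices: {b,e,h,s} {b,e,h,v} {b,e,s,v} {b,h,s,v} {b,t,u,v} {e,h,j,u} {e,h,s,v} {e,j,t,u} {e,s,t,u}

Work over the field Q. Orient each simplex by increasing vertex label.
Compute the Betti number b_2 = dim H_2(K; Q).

b_2=4

n_0=8 n_1=26 n_2=31 n_3=9  [Q]
∂1: piv[be,bh,bj,bs,bt,bu,bv] rk=7  ker:eh,ej,es,et,eu,ev,hj,hs,hu,hv,js,jt,ju,st,su,sv,tu,tv,uv
∂2: piv[beh,bej,bes,bev,bhs,bhv,bjs,bst,bsv,btu,btv,buv,ehj,ehu,ejt,eju,est,esu,etu] rk=19  ker:ehs,ehv,esv,euv,hjs,hju,hsv,huv,jtu,stu,suv,tuv
∂3: piv[behs,behv,besv,bhsv,btuv,ehju,ejtu,estu] rk=8  ker:ehsv
b_2=(31−19)−8=4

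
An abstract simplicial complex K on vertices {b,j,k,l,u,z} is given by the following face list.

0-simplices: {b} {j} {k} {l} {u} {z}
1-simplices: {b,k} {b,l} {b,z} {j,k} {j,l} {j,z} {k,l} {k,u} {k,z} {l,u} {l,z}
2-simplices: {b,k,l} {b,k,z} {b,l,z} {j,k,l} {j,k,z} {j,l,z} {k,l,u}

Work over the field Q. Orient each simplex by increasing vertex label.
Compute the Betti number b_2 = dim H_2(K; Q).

b_2=1

n_0=6 n_1=11 n_2=7  [Q]
∂1: piv[bk,bl,bz,jk,ku] rk=5  ker:jl,jz,kl,kz,lu,lz
∂2: piv[bkl,bkz,blz,jkl,jkz,klu] rk=6  ker:jlz
b_2=(7−6)−0=1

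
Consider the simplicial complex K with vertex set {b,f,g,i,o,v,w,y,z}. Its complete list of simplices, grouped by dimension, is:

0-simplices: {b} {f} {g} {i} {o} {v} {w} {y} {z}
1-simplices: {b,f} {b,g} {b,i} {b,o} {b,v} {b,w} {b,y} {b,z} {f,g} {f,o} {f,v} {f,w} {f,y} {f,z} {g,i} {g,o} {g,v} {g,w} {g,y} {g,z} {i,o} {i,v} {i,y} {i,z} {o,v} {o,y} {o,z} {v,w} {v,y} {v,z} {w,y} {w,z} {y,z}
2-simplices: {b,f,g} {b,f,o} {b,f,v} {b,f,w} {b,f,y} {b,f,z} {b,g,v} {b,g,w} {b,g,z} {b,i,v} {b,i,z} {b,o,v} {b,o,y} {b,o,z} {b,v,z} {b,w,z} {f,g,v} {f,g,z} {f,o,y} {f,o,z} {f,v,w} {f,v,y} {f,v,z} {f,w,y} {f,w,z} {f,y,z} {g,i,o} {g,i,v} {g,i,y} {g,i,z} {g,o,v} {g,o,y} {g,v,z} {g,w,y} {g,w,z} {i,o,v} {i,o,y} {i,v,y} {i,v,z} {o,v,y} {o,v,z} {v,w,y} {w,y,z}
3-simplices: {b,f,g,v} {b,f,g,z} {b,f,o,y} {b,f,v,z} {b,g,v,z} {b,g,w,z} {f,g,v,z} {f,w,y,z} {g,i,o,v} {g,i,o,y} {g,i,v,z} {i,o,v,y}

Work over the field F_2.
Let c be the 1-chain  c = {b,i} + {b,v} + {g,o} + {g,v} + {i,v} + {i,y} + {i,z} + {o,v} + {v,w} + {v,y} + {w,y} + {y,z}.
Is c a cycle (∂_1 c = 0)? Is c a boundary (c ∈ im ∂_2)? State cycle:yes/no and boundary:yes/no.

n_0=9 n_1=33 n_2=43 n_3=12  [Z2]
∂1: piv[bf,bg,bi,bo,bv,bw,by,bz] rk=8  ker:fg,fo,fv,fw,fy,fz,gi,go,gv,gw,gy,gz,io,iv,iy,iz,ov,oy,oz,vw,vy,vz,wy,wz,yz
∂2: piv[bfg,bfo,bfv,bfw,bfy,bfz,bgv,bgw,bgz,biv,biz,bov,boy,boz,bvz,bwz,fvw,fvy,fwy,fyz,gio,giv,giy,gov,goy] rk=25  ker:fgv,fgz,foy,foz,fvz,fwz,giz,gvz,gwy,gwz,iov,ioy,ivy,ivz,ovy,ovz,vwy,wyz
∂3: piv[bfgv,bfgz,bfoy,bfvz,bgvz,bgwz,fwyz,giov,gioy,givz,iovy] rk=11  ker:fgvz
∂1c = 0
c vs im∂2: reduces to 0 ⇒ boundary

cycle:yes boundary:yes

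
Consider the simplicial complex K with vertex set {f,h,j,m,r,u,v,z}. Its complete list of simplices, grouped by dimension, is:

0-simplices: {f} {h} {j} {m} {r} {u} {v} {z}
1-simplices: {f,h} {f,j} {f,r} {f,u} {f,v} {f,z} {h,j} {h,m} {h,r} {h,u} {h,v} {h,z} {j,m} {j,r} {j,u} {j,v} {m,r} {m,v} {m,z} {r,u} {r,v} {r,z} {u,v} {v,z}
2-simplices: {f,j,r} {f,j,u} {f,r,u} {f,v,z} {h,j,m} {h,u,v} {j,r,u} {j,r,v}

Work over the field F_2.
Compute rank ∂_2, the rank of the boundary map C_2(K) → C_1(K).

n_0=8 n_1=24 n_2=8  [Z2]
∂1: piv[fh,fj,fr,fu,fv,fz,hm] rk=7  ker:hj,hr,hu,hv,hz,jm,jr,ju,jv,mr,mv,mz,ru,rv,rz,uv,vz
∂2: piv[fjr,fju,fru,fvz,hjm,huv,jrv] rk=7  ker:jru
rk∂_2=7

rank∂_2=7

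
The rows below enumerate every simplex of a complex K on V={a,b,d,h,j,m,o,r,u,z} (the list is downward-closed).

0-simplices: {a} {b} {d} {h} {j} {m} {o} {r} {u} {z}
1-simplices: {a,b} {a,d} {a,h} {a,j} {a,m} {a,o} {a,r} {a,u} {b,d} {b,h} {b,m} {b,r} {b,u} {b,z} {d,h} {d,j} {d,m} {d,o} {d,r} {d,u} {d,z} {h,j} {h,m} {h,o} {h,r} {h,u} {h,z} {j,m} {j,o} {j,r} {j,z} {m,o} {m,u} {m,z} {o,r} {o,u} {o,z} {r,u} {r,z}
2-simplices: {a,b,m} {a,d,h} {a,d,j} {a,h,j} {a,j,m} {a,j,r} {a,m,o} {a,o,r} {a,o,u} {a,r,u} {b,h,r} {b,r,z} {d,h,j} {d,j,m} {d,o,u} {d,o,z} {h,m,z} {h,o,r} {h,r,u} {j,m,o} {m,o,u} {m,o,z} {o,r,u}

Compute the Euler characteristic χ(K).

n_0=10 n_1=39 n_2=23
χ=+10−39+23=-6

χ(K)=-6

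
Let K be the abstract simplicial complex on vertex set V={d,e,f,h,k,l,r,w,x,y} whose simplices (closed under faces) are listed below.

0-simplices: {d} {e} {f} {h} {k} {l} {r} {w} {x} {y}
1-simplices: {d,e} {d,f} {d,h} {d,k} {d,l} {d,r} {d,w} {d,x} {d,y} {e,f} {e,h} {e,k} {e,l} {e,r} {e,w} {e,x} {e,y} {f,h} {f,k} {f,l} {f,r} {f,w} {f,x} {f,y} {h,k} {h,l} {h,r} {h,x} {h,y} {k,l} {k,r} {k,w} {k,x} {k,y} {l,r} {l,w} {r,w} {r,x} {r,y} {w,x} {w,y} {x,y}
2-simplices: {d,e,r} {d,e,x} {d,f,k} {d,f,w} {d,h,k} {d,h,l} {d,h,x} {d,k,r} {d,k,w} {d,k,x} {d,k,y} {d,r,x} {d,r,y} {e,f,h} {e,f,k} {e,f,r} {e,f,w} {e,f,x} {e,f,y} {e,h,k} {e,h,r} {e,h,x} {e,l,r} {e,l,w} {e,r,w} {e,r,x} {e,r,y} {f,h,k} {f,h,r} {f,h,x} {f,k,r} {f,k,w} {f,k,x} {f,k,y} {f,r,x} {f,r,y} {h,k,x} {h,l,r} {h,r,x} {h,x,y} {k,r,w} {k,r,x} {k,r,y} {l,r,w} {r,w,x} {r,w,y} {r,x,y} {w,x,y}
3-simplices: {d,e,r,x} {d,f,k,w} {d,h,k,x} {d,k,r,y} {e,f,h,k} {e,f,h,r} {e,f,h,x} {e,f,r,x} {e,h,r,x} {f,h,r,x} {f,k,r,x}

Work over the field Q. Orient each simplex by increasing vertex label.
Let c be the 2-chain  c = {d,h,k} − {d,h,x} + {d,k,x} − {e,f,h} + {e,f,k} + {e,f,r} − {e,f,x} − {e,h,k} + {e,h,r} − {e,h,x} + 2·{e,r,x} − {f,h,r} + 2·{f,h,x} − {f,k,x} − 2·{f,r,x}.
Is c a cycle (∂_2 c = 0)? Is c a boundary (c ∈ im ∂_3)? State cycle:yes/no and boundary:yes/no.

n_0=10 n_1=42 n_2=48 n_3=11  [Q]
∂1: piv[de,df,dh,dk,dl,dr,dw,dx,dy] rk=9  ker:ef,eh,ek,el,er,ew,ex,ey,fh,fk,fl,fr,fw,fx,fy,hk,hl,hr,hx,hy,kl,kr,kw,kx,ky,lr,lw,rw,rx,ry,wx,wy,xy
∂2: piv[der,dex,dfk,dfw,dhk,dhl,dhx,dkr,dkw,dkx,dky,drx,dry,efh,efk,efr,efw,efx,efy,ehk,ehr,ehx,elr,elw,erw,ery,hlr,hxy,rwx,rwy,rxy] rk=31  ker:erx,fhk,fhr,fhx,fkr,fkw,fkx,fky,frx,fry,hkx,hrx,krw,krx,kry,lrw,wxy
∂3: piv[derx,dfkw,dhkx,dkry,efhk,efhr,efhx,efrx,ehrx,fkrx] rk=10  ker:fhrx
∂2c = 0
c vs im∂3: residual ≠ 0 ⇒ not boundary

cycle:yes boundary:no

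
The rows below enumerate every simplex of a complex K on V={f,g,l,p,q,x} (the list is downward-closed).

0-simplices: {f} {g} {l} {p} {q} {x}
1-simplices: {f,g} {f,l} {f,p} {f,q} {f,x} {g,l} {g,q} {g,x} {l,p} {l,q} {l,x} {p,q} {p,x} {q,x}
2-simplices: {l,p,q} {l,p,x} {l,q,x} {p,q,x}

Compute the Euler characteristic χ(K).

n_0=6 n_1=14 n_2=4
χ=+6−14+4=-4

χ(K)=-4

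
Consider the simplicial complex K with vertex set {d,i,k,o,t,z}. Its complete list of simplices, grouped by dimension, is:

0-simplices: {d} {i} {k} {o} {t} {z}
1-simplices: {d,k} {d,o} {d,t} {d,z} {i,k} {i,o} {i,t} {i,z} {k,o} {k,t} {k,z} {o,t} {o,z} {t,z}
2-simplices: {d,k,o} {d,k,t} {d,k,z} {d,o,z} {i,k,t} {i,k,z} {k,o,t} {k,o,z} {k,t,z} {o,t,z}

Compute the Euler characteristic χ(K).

n_0=6 n_1=14 n_2=10
χ=+6−14+10=2

χ(K)=2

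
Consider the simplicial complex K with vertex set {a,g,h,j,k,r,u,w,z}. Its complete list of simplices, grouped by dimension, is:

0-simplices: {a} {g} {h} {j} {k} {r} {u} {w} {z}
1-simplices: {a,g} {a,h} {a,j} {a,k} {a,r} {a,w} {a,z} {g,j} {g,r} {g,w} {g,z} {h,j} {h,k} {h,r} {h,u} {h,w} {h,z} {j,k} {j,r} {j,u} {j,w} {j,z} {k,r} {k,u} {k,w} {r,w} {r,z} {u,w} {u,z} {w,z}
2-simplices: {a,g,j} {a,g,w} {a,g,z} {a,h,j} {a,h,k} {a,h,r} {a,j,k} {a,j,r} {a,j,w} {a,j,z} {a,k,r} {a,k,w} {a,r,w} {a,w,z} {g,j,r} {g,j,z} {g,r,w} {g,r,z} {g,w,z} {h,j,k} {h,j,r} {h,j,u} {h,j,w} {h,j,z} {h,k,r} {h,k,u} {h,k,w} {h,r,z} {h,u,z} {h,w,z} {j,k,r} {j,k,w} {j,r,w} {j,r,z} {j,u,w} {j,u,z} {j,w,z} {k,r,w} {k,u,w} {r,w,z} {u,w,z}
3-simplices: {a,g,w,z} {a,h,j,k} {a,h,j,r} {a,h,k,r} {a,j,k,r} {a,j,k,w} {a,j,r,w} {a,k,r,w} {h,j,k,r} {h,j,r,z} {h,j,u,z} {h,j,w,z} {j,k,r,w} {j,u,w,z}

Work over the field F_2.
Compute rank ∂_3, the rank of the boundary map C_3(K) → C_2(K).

rank∂_3=12

n_0=9 n_1=30 n_2=41 n_3=14  [Z2]
∂1: piv[ag,ah,aj,ak,ar,aw,az,hu] rk=8  ker:gj,gr,gw,gz,hj,hk,hr,hw,hz,jk,jr,ju,jw,jz,kr,ku,kw,rw,rz,uw,uz,wz
∂2: piv[agj,agw,agz,ahj,ahk,ahr,ajk,ajr,ajw,ajz,akr,akw,arw,awz,gjr,grz,hju,hjw,hjz,hku,huz,juw] rk=22  ker:gjz,grw,gwz,hjk,hjr,hkr,hkw,hrz,hwz,jkr,jkw,jrw,jrz,juz,jwz,krw,kuw,rwz,uwz
∂3: piv[agwz,ahjk,ahjr,ahkr,ajkr,ajkw,ajrw,akrw,hjrz,hjuz,hjwz,juwz] rk=12  ker:hjkr,jkrw
rk∂_3=12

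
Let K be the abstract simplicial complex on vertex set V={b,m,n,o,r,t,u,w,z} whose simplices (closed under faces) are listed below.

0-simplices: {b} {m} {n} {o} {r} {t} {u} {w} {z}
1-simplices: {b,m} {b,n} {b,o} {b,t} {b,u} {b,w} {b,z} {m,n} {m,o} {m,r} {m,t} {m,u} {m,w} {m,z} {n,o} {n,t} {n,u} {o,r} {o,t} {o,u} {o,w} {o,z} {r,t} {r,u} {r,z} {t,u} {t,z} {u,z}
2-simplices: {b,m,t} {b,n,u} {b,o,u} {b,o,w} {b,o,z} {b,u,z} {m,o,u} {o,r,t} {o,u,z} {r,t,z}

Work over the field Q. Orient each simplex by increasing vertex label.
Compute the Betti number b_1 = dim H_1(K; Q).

n_0=9 n_1=28 n_2=10  [Q]
∂1: piv[bm,bn,bo,bt,bu,bw,bz,mr] rk=8  ker:mn,mo,mt,mu,mw,mz,no,nt,nu,or,ot,ou,ow,oz,rt,ru,rz,tu,tz,uz
∂2: piv[bmt,bnu,bou,bow,boz,buz,mou,ort,rtz] rk=9  ker:ouz
b_1=(28−8)−9=11

b_1=11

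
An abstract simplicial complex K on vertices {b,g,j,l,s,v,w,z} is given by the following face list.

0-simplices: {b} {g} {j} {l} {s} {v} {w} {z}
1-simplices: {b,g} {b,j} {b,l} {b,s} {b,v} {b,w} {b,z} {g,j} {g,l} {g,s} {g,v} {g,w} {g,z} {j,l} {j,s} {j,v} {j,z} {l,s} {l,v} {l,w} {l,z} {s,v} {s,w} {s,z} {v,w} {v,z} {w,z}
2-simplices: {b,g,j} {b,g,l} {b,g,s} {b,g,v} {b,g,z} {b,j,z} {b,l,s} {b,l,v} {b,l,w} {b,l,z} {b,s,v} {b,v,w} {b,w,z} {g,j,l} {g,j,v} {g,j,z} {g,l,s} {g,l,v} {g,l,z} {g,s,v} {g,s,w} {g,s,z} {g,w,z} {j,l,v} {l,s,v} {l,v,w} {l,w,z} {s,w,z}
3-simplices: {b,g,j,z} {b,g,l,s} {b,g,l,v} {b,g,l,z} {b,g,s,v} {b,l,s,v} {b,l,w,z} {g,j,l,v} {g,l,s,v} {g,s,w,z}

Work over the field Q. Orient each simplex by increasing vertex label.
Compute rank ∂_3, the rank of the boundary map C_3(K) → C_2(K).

n_0=8 n_1=27 n_2=28 n_3=10  [Q]
∂1: piv[bg,bj,bl,bs,bv,bw,bz] rk=7  ker:gj,gl,gs,gv,gw,gz,jl,js,jv,jz,ls,lv,lw,lz,sv,sw,sz,vw,vz,wz
∂2: piv[bgj,bgl,bgs,bgv,bgz,bjz,bls,blv,blw,blz,bsv,bvw,bwz,gjl,gjv,gsw,gsz,gwz] rk=18  ker:gjz,gls,glv,glz,gsv,jlv,lsv,lvw,lwz,swz
∂3: piv[bgjz,bgls,bglv,bglz,bgsv,blsv,blwz,gjlv,gswz] rk=9  ker:glsv
rk∂_3=9

rank∂_3=9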